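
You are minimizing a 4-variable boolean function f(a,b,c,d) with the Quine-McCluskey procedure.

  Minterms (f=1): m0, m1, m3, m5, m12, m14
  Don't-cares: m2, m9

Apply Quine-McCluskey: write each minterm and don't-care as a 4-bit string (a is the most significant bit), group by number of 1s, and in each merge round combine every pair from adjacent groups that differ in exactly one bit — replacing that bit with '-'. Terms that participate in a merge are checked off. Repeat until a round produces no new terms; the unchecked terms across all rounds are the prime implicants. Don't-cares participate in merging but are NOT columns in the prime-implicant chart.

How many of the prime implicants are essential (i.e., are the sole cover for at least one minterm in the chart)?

3

size-2^0 implicants → 0000(✓)  0001(✓)  0010(✓)  0011(✓)  0101(✓)  1001(✓)  1100(✓)  1110(✓)
size-2^1 implicants → -001  0-01  00-0(✓)  00-1(✓)  000-(✓)  001-(✓)  11-0
size-2^2 implicants → 00--
Unchecked terms (primes): -001, 0-01, 00--, 11-0
Minterm coverage:
  m0 ⊆ 00-- [E]
  m1 ⊆ -001,0-01,00--
  m3 ⊆ 00-- [E]
  m5 ⊆ 0-01 [E]
  m12 ⊆ 11-0 [E]
  m14 ⊆ 11-0 [E]
E = {0-01, 00--, 11-0}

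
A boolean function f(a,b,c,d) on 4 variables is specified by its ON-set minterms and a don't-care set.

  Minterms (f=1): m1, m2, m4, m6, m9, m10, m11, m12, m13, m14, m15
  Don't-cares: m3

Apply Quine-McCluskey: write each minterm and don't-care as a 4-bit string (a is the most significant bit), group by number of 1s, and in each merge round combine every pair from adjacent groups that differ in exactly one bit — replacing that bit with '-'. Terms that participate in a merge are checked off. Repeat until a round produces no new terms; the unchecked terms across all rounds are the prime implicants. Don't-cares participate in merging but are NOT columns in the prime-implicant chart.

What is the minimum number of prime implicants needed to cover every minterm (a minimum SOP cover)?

4

size-2^0 implicants → 0001(✓)  0010(✓)  0011(✓)  0100(✓)  0110(✓)  1001(✓)  1010(✓)  1011(✓)  1100(✓)  1101(✓)  1110(✓)  1111(✓)
size-2^1 implicants → -001(✓)  -010(✓)  -011(✓)  -100(✓)  -110(✓)  0-10(✓)  00-1(✓)  001-(✓)  01-0(✓)  1-01(✓)  1-10(✓)  1-11(✓)  10-1(✓)  101-(✓)  11-0(✓)  11-1(✓)  110-(✓)  111-(✓)
size-2^2 implicants → --10  -0-1  -01-  -1-0  1--1  1-1-  11--
Unchecked terms (primes): --10, -0-1, -01-, -1-0, 1--1, 1-1-, 11--
Minterm coverage:
  m1 ⊆ -0-1 [E]
  m2 ⊆ --10,-01-
  m4 ⊆ -1-0 [E]
  m6 ⊆ --10,-1-0
  m9 ⊆ -0-1,1--1
  m10 ⊆ --10,-01-,1-1-
  m11 ⊆ -0-1,-01-,1--1,1-1-
  m12 ⊆ -1-0,11--
  m13 ⊆ 1--1,11--
  m14 ⊆ --10,-1-0,1-1-,11--
  m15 ⊆ 1--1,1-1-,11--
E = {-0-1, -1-0}
Petrick residual → --10, 1--1
Cover = cd' + b'd + bd' + ad  |cover|=4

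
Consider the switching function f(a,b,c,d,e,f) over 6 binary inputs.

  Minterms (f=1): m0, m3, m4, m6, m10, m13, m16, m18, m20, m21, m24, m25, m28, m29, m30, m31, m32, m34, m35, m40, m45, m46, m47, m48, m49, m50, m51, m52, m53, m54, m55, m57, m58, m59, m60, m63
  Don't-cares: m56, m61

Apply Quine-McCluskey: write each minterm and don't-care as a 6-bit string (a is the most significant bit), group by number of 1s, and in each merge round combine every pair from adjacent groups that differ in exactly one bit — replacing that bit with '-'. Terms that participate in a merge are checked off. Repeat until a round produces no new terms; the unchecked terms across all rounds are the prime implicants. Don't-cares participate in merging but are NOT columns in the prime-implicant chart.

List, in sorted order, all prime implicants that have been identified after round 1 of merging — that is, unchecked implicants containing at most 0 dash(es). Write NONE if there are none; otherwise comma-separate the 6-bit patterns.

001010

Round 0: 000000✓ 000011✓ 000100✓ 000110✓ 001010 001101✓ 010000✓ 010010✓ 010100✓ 010101✓ 011000✓ 011001✓ 011100✓ 011101✓ 011110✓ 011111✓ 100000✓ 100010✓ 100011✓ 101000✓ 101101✓ 101110✓ 101111✓ 110000✓ 110001✓ 110010✓ 110011✓ 110100✓ 110101✓ 110110✓ 110111✓ 111000✓ 111001✓ 111010✓ 111011✓ 111100✓ 111101✓ 111111✓
Round 1: -00000✓ -00011 -01101✓ -10000✓ -10010✓ -10100✓ -10101✓ -11000✓ -11001✓ -11100✓ -11101✓ -11111✓ 0-0000✓ 0-0100✓ 0-1101✓ 000-00✓ 0001-0 01-000✓ 01-100✓ 01-101✓ 010-00✓ 0100-0✓ 01010-✓ 011-00✓ 011-01✓ 01100-✓ 0111-0✓ 0111-1✓ 01110-✓ 01111-✓ 1-0000✓ 1-0010✓ 1-0011✓ 1-1000✓ 1-1101✓ 1-1111✓ 10-000✓ 1000-0✓ 10001-✓ 1011-1✓ 10111- 11-000✓ 11-001✓ 11-010✓ 11-011✓ 11-100✓ 11-101✓ 11-111✓ 110-00✓ 110-01✓ 110-10✓ 110-11✓ 1100-0✓ 1100-1✓ 11000-✓ 11001-✓ 1101-0✓ 1101-1✓ 11010-✓ 11011-✓ 111-00✓ 111-01✓ 111-11✓ 1110-0✓ 1110-1✓ 11100-✓ 11101-✓ 1111-1✓ 11110-✓
Round 2: --0000 --1101 -1-000✓ -1-100✓ -1-101✓ -10-00✓ -100-0 -1010-✓ -11-00✓ -11-01✓ -1100-✓ -111-1 -1110-✓ 0-0-00 01--00✓ 01-10-✓ 011-0-✓ 0111-- 1--000 1-00-0 1-001- 1-11-1 11--00✓ 11--01✓ 11--11✓ 11-0-0✓ 11-0-1✓ 11-00-✓ 11-01-✓ 11-1-1✓ 11-10-✓ 110--0✓ 110--1✓ 110-0-✓ 110-1-✓ 1100--✓ 1101--✓ 111--1✓ 111-0-✓ 1110--✓
Round 3: -1--00 -1-10- -11-0- 11---1 11--0- 11-0-- 110---
PIs = {--0000, --1101, -00011, -1--00, -1-10-, -100-0, -11-0-, -111-1, 0-0-00, 0001-0, 001010, 0111--, 1--000, 1-00-0, 1-001-, 1-11-1, 10111-, 11---1, 11--0-, 11-0--, 110---}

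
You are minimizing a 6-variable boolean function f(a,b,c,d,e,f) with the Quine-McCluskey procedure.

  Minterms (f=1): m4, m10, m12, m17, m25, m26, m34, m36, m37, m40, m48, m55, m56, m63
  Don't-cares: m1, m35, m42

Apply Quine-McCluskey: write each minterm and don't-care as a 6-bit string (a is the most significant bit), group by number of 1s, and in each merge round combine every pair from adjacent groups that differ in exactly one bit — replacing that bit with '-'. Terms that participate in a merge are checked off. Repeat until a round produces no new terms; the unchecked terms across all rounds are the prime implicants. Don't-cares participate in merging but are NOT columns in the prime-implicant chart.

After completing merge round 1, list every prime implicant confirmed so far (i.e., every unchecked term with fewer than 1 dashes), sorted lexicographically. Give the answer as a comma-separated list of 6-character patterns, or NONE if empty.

NONE

Round 0: 000001✓ 000100✓ 001010✓ 001100✓ 010001✓ 011001✓ 011010✓ 100010✓ 100011✓ 100100✓ 100101✓ 101000✓ 101010✓ 110000✓ 110111✓ 111000✓ 111111✓
Round 1: -00100 -01010 0-0001 0-1010 00-100 01-001 1-1000 10-010 10001- 10010- 1010-0 11-000 11-111
PIs = {-00100, -01010, 0-0001, 0-1010, 00-100, 01-001, 1-1000, 10-010, 10001-, 10010-, 1010-0, 11-000, 11-111}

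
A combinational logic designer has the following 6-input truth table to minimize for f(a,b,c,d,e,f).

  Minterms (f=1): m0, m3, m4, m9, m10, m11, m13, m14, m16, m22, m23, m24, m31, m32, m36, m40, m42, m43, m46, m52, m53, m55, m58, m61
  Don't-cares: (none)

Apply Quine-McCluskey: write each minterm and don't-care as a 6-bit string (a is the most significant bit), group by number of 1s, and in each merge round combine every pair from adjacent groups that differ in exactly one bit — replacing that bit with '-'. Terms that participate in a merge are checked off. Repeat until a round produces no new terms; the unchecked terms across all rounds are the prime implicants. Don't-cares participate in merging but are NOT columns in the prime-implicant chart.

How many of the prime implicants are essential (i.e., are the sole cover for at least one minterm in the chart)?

10

Round 0: 000000✓ 000011✓ 000100✓ 001001✓ 001010✓ 001011✓ 001101✓ 001110✓ 010000✓ 010110✓ 010111✓ 011000✓ 011111✓ 100000✓ 100100✓ 101000✓ 101010✓ 101011✓ 101110✓ 110100✓ 110101✓ 110111✓ 111010✓ 111101✓
Round 1: -00000✓ -00100✓ -01010✓ -01011✓ -01110✓ -10111 0-0000 00-011 000-00✓ 001-01 001-10✓ 0010-1 00101-✓ 01-000 01-111 01011- 1-0100 1-1010 10-000 100-00✓ 101-10✓ 1010-0 10101-✓ 11-101 1101-1 11010-
Round 2: -00-00 -01-10 -0101-
PIs = {-00-00, -01-10, -0101-, -10111, 0-0000, 00-011, 001-01, 0010-1, 01-000, 01-111, 01011-, 1-0100, 1-1010, 10-000, 1010-0, 11-101, 1101-1, 11010-}
Coverage chart:
  m0: -00-00,0-0000
  m3: 00-011 ←essential
  m4: -00-00 ←essential
  m9: 001-01,0010-1
  m10: -01-10,-0101-
  m11: -0101-,00-011,0010-1
  m13: 001-01 ←essential
  m14: -01-10 ←essential
  m16: 0-0000,01-000
  m22: 01011- ←essential
  m23: -10111,01-111,01011-
  m24: 01-000 ←essential
  m31: 01-111 ←essential
  m32: -00-00,10-000
  m36: -00-00,1-0100
  m40: 10-000,1010-0
  m42: -01-10,-0101-,1-1010,1010-0
  m43: -0101- ←essential
  m46: -01-10 ←essential
  m52: 1-0100,11010-
  m53: 11-101,1101-1,11010-
  m55: -10111,1101-1
  m58: 1-1010 ←essential
  m61: 11-101 ←essential
Essential: -00-00, -01-10, -0101-, 00-011, 001-01, 01-000, 01-111, 01011-, 1-1010, 11-101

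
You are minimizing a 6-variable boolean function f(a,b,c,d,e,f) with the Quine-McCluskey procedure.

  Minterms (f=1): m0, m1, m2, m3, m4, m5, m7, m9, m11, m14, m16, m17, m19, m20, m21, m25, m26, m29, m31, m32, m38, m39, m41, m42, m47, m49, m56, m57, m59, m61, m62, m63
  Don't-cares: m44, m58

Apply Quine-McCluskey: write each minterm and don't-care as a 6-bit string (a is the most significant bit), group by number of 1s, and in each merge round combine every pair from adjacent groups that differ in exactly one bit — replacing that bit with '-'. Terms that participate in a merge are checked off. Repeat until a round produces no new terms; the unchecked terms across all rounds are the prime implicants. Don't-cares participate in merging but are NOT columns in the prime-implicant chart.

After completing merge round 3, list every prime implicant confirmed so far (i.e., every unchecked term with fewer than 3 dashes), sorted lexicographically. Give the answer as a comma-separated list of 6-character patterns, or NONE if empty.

--1001, -00000, -00111, -1-001, -11-01, -11010, -111-1, 0--001, 0-00-1, 00-0-1, 000--1, 0000--, 001110, 01--01, 1-1010, 1-1111, 10-111, 10011-, 101100, 111--1, 111-1-, 1110--

size-2^0 implicants → 000000(✓)  000001(✓)  000010(✓)  000011(✓)  000100(✓)  000101(✓)  000111(✓)  001001(✓)  001011(✓)  001110  010000(✓)  010001(✓)  010011(✓)  010100(✓)  010101(✓)  011001(✓)  011010(✓)  011101(✓)  011111(✓)  100000(✓)  100110(✓)  100111(✓)  101001(✓)  101010(✓)  101100  101111(✓)  110001(✓)  111000(✓)  111001(✓)  111010(✓)  111011(✓)  111101(✓)  111110(✓)  111111(✓)
size-2^1 implicants → -00000  -00111  -01001(✓)  -10001(✓)  -11001(✓)  -11010  -11101(✓)  -11111(✓)  0-0000(✓)  0-0001(✓)  0-0011(✓)  0-0100(✓)  0-0101(✓)  0-1001(✓)  00-001(✓)  00-011(✓)  000-00(✓)  000-01(✓)  000-11(✓)  0000-0(✓)  0000-1(✓)  00000-(✓)  00001-(✓)  0001-1(✓)  00010-(✓)  0010-1(✓)  01-001(✓)  01-101(✓)  010-00(✓)  010-01(✓)  0100-1(✓)  01000-(✓)  01010-(✓)  011-01(✓)  0111-1(✓)  1-1001(✓)  1-1010  1-1111  10-111  10011-  11-001(✓)  111-01(✓)  111-10(✓)  111-11(✓)  1110-0(✓)  1110-1(✓)  11100-(✓)  11101-(✓)  1111-1(✓)  11111-(✓)
size-2^2 implicants → --1001  -1-001  -11-01  -111-1  0--001  0-0-00(✓)  0-0-01(✓)  0-00-1  0-000-(✓)  0-010-(✓)  00-0-1  000--1  000-0-(✓)  0000--  01--01  010-0-(✓)  111--1  111-1-  1110--
size-2^3 implicants → 0-0-0-
Unchecked terms (primes): --1001, -00000, -00111, -1-001, -11-01, -11010, -111-1, 0--001, 0-0-0-, 0-00-1, 00-0-1, 000--1, 0000--, 001110, 01--01, 1-1010, 1-1111, 10-111, 10011-, 101100, 111--1, 111-1-, 1110--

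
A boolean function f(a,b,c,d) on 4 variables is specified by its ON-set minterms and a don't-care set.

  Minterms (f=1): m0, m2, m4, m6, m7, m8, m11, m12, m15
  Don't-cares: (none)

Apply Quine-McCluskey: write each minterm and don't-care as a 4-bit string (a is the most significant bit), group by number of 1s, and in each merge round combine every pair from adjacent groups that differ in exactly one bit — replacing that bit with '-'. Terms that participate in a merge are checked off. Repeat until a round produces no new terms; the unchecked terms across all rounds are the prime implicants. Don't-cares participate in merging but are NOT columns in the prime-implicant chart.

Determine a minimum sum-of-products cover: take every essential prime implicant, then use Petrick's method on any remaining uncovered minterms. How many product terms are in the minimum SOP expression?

size-2^0 implicants → 0000(✓)  0010(✓)  0100(✓)  0110(✓)  0111(✓)  1000(✓)  1011(✓)  1100(✓)  1111(✓)
size-2^1 implicants → -000(✓)  -100(✓)  -111  0-00(✓)  0-10(✓)  00-0(✓)  01-0(✓)  011-  1-00(✓)  1-11
size-2^2 implicants → --00  0--0
Unchecked terms (primes): --00, -111, 0--0, 011-, 1-11
Minterm coverage:
  m0 ⊆ --00,0--0
  m2 ⊆ 0--0 [E]
  m4 ⊆ --00,0--0
  m6 ⊆ 0--0,011-
  m7 ⊆ -111,011-
  m8 ⊆ --00 [E]
  m11 ⊆ 1-11 [E]
  m12 ⊆ --00 [E]
  m15 ⊆ -111,1-11
E = {--00, 0--0, 1-11}
Petrick residual → -111
Cover = c'd' + bcd + a'd' + acd  |cover|=4

4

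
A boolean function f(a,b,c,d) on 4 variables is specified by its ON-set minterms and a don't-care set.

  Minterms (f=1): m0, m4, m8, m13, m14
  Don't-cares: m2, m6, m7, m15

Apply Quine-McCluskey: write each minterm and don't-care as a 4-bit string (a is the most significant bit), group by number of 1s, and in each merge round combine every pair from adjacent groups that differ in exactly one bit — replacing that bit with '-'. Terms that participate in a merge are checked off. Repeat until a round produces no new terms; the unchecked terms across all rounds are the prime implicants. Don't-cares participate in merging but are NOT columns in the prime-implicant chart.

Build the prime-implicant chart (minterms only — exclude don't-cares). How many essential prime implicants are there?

4

Round 0: 0000✓ 0010✓ 0100✓ 0110✓ 0111✓ 1000✓ 1101✓ 1110✓ 1111✓
Round 1: -000 -110✓ -111✓ 0-00✓ 0-10✓ 00-0✓ 01-0✓ 011-✓ 11-1 111-✓
Round 2: -11- 0--0
PIs = {-000, -11-, 0--0, 11-1}
Coverage chart:
  m0: -000,0--0
  m4: 0--0 ←essential
  m8: -000 ←essential
  m13: 11-1 ←essential
  m14: -11- ←essential
Essential: -000, -11-, 0--0, 11-1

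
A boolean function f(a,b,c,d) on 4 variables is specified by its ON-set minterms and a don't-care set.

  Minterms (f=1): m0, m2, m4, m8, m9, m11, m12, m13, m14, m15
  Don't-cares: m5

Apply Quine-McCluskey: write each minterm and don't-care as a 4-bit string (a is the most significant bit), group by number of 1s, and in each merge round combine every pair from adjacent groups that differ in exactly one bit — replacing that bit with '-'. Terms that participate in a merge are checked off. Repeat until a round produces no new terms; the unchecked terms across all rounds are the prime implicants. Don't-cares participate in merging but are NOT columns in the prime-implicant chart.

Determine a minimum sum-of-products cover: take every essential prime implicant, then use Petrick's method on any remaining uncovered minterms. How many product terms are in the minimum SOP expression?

Round 0: 0000✓ 0010✓ 0100✓ 0101✓ 1000✓ 1001✓ 1011✓ 1100✓ 1101✓ 1110✓ 1111✓
Round 1: -000✓ -100✓ -101✓ 0-00✓ 00-0 010-✓ 1-00✓ 1-01✓ 1-11✓ 10-1✓ 100-✓ 11-0✓ 11-1✓ 110-✓ 111-✓
Round 2: --00 -10- 1--1 1-0- 11--
PIs = {--00, -10-, 00-0, 1--1, 1-0-, 11--}
Coverage chart:
  m0: --00,00-0
  m2: 00-0 ←essential
  m4: --00,-10-
  m8: --00,1-0-
  m9: 1--1,1-0-
  m11: 1--1 ←essential
  m12: --00,-10-,1-0-,11--
  m13: -10-,1--1,1-0-,11--
  m14: 11-- ←essential
  m15: 1--1,11--
Essential: 00-0, 1--1, 11--
Petrick residual → --00
Min cover (4 terms): c'd' + a'b'd' + ad + ab

4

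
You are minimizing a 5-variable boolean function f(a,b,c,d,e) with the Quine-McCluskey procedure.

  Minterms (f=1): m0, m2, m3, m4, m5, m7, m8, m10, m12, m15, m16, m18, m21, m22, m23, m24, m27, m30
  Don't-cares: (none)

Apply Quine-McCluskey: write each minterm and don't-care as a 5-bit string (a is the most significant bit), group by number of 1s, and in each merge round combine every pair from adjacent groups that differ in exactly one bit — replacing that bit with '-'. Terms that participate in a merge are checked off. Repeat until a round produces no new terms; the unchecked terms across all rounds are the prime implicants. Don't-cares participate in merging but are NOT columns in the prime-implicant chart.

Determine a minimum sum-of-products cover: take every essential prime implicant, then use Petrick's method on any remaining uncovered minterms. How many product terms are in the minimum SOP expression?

9

Round 0: 00000✓ 00010✓ 00011✓ 00100✓ 00101✓ 00111✓ 01000✓ 01010✓ 01100✓ 01111✓ 10000✓ 10010✓ 10101✓ 10110✓ 10111✓ 11000✓ 11011 11110✓
Round 1: -0000✓ -0010✓ -0101✓ -0111✓ -1000✓ 0-000✓ 0-010✓ 0-100✓ 0-111 00-00✓ 00-11 000-0✓ 0001- 001-1✓ 0010- 01-00✓ 010-0✓ 1-000✓ 1-110 10-10 100-0✓ 101-1✓ 1011-
Round 2: --000 -00-0 -01-1 0--00 0-0-0
PIs = {--000, -00-0, -01-1, 0--00, 0-0-0, 0-111, 00-11, 0001-, 0010-, 1-110, 10-10, 1011-, 11011}
Coverage chart:
  m0: --000,-00-0,0--00,0-0-0
  m2: -00-0,0-0-0,0001-
  m3: 00-11,0001-
  m4: 0--00,0010-
  m5: -01-1,0010-
  m7: -01-1,0-111,00-11
  m8: --000,0--00,0-0-0
  m10: 0-0-0 ←essential
  m12: 0--00 ←essential
  m15: 0-111 ←essential
  m16: --000,-00-0
  m18: -00-0,10-10
  m21: -01-1 ←essential
  m22: 1-110,10-10,1011-
  m23: -01-1,1011-
  m24: --000 ←essential
  m27: 11011 ←essential
  m30: 1-110 ←essential
Essential: --000, -01-1, 0--00, 0-0-0, 0-111, 1-110, 11011
Petrick residual → -00-0, 00-11
Min cover (9 terms): c'd'e' + b'c'e' + b'ce + a'd'e' + a'c'e' + a'cde + a'b'de + acde' + abc'de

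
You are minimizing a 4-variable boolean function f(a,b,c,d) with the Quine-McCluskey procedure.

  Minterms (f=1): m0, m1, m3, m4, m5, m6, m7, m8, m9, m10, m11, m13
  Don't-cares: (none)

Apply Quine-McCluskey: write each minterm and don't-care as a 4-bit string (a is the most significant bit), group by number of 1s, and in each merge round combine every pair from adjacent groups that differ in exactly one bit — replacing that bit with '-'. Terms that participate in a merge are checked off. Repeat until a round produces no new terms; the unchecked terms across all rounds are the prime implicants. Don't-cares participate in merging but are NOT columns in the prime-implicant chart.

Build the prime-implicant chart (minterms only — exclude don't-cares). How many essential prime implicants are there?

[col 0] 0000*, 0001*, 0011*, 0100*, 0101*, 0110*, 0111*, 1000*, 1001*, 1010*, 1011*, 1101*
[col 1] -000*, -001*, -011*, -101*, 0-00*, 0-01*, 0-11*, 00-1*, 000-*, 01-0*, 01-1*, 010-*, 011-*, 1-01*, 10-0*, 10-1*, 100-*, 101-*
[col 2] --01, -0-1, -00-, 0--1, 0-0-, 01--, 10--
Prime implicants: --01, -0-1, -00-, 0--1, 0-0-, 01--, 10--
PI chart (minterm → PIs covering it):
  0 | -00-,0-0-
  1 | --01,-0-1,-00-,0--1,0-0-
  3 | -0-1,0--1
  4 | 0-0-,01--
  5 | --01,0--1,0-0-,01--
  6 | 01--  (sole → essential)
  7 | 0--1,01--
  8 | -00-,10--
  9 | --01,-0-1,-00-,10--
  10 | 10--  (sole → essential)
  11 | -0-1,10--
  13 | --01  (sole → essential)
Essential prime implicants: --01, 01--, 10--

3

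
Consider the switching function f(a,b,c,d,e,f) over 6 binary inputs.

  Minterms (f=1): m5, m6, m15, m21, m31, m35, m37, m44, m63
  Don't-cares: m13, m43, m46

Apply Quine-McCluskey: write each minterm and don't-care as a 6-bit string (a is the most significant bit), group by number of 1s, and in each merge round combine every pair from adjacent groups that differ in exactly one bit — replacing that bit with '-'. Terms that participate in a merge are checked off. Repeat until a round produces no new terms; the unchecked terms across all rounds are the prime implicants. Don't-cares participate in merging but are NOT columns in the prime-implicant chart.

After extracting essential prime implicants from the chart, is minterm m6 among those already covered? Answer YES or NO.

YES

Round 0: 000101✓ 000110 001101✓ 001111✓ 010101✓ 011111✓ 100011✓ 100101✓ 101011✓ 101100✓ 101110✓ 111111✓
Round 1: -00101 -11111 0-0101 0-1111 00-101 0011-1 10-011 1011-0
PIs = {-00101, -11111, 0-0101, 0-1111, 00-101, 000110, 0011-1, 10-011, 1011-0}
Coverage chart:
  m5: -00101,0-0101,00-101
  m6: 000110 ←essential
  m15: 0-1111,0011-1
  m21: 0-0101 ←essential
  m31: -11111,0-1111
  m35: 10-011 ←essential
  m37: -00101 ←essential
  m44: 1011-0 ←essential
  m63: -11111 ←essential
Essential: -00101, -11111, 0-0101, 000110, 10-011, 1011-0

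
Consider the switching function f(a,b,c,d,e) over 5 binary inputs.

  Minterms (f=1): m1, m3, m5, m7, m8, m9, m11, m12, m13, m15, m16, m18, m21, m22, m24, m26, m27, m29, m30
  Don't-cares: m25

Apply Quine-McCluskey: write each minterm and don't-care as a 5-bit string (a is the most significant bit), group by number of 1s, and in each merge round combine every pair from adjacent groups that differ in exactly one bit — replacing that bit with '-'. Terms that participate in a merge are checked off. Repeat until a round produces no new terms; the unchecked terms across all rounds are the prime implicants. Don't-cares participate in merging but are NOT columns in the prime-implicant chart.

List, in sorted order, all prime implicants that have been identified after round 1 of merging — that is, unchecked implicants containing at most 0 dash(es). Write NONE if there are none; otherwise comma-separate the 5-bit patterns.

size-2^0 implicants → 00001(✓)  00011(✓)  00101(✓)  00111(✓)  01000(✓)  01001(✓)  01011(✓)  01100(✓)  01101(✓)  01111(✓)  10000(✓)  10010(✓)  10101(✓)  10110(✓)  11000(✓)  11001(✓)  11010(✓)  11011(✓)  11101(✓)  11110(✓)
size-2^1 implicants → -0101(✓)  -1000(✓)  -1001(✓)  -1011(✓)  -1101(✓)  0-001(✓)  0-011(✓)  0-101(✓)  0-111(✓)  00-01(✓)  00-11(✓)  000-1(✓)  001-1(✓)  01-00(✓)  01-01(✓)  01-11(✓)  010-1(✓)  0100-(✓)  011-1(✓)  0110-(✓)  1-000(✓)  1-010(✓)  1-101(✓)  1-110(✓)  10-10(✓)  100-0(✓)  11-01(✓)  11-10(✓)  110-0(✓)  110-1(✓)  1100-(✓)  1101-(✓)
size-2^2 implicants → --101  -1-01  -10-1  -100-  0--01(✓)  0--11(✓)  0-0-1(✓)  0-1-1(✓)  00--1(✓)  01--1(✓)  01-0-  1--10  1-0-0  110--
size-2^3 implicants → 0---1
Unchecked terms (primes): --101, -1-01, -10-1, -100-, 0---1, 01-0-, 1--10, 1-0-0, 110--

NONE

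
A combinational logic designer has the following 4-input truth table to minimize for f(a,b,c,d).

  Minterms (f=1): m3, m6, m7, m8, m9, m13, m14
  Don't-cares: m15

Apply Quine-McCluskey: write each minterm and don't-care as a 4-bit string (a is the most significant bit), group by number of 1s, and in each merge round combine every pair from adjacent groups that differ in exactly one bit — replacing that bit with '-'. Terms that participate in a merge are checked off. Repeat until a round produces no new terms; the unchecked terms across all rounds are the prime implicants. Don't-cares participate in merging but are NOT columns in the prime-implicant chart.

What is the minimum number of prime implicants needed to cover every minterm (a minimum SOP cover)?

[col 0] 0011*, 0110*, 0111*, 1000*, 1001*, 1101*, 1110*, 1111*
[col 1] -110*, -111*, 0-11, 011-*, 1-01, 100-, 11-1, 111-*
[col 2] -11-
Prime implicants: -11-, 0-11, 1-01, 100-, 11-1
PI chart (minterm → PIs covering it):
  3 | 0-11  (sole → essential)
  6 | -11-  (sole → essential)
  7 | -11-,0-11
  8 | 100-  (sole → essential)
  9 | 1-01,100-
  13 | 1-01,11-1
  14 | -11-  (sole → essential)
Essential prime implicants: -11-, 0-11, 100-
Petrick residual → 1-01
Minimum SOP uses 4 PIs: bc + a'cd + ac'd + ab'c'

4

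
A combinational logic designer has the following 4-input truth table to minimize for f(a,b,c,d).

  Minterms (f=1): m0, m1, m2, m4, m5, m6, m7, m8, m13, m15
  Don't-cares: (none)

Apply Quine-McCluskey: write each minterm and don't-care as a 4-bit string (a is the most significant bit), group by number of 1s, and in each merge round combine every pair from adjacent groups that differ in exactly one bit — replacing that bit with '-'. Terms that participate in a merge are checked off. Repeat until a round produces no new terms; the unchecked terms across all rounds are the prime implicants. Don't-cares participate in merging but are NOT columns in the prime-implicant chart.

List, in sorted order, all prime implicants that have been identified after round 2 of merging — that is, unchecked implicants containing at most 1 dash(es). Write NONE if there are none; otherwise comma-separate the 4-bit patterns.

Round 0: 0000✓ 0001✓ 0010✓ 0100✓ 0101✓ 0110✓ 0111✓ 1000✓ 1101✓ 1111✓
Round 1: -000 -101✓ -111✓ 0-00✓ 0-01✓ 0-10✓ 00-0✓ 000-✓ 01-0✓ 01-1✓ 010-✓ 011-✓ 11-1✓
Round 2: -1-1 0--0 0-0- 01--
PIs = {-000, -1-1, 0--0, 0-0-, 01--}

-000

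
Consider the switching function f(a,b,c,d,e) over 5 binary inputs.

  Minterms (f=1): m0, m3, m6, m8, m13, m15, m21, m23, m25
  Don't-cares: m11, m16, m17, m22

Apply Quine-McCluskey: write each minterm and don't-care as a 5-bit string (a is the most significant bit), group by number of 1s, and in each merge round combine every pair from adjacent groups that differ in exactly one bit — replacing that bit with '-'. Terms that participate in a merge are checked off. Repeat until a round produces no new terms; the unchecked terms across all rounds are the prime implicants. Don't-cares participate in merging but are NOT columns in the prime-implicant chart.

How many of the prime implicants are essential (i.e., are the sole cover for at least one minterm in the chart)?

[col 0] 00000*, 00011*, 00110*, 01000*, 01011*, 01101*, 01111*, 10000*, 10001*, 10101*, 10110*, 10111*, 11001*
[col 1] -0000, -0110, 0-000, 0-011, 01-11, 011-1, 1-001, 10-01, 1000-, 101-1, 1011-
Prime implicants: -0000, -0110, 0-000, 0-011, 01-11, 011-1, 1-001, 10-01, 1000-, 101-1, 1011-
PI chart (minterm → PIs covering it):
  0 | -0000,0-000
  3 | 0-011  (sole → essential)
  6 | -0110  (sole → essential)
  8 | 0-000  (sole → essential)
  13 | 011-1  (sole → essential)
  15 | 01-11,011-1
  21 | 10-01,101-1
  23 | 101-1,1011-
  25 | 1-001  (sole → essential)
Essential prime implicants: -0110, 0-000, 0-011, 011-1, 1-001

5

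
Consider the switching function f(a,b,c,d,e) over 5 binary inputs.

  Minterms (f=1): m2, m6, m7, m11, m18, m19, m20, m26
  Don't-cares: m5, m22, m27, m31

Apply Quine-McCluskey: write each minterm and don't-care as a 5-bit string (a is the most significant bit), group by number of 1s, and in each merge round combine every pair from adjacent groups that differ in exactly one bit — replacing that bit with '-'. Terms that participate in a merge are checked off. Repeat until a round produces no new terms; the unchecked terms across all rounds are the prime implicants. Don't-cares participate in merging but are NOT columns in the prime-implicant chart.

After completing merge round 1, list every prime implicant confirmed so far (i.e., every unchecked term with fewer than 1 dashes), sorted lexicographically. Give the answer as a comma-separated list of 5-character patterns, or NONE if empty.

NONE

size-2^0 implicants → 00010(✓)  00101(✓)  00110(✓)  00111(✓)  01011(✓)  10010(✓)  10011(✓)  10100(✓)  10110(✓)  11010(✓)  11011(✓)  11111(✓)
size-2^1 implicants → -0010(✓)  -0110(✓)  -1011  00-10(✓)  001-1  0011-  1-010(✓)  1-011(✓)  10-10(✓)  1001-(✓)  101-0  11-11  1101-(✓)
size-2^2 implicants → -0-10  1-01-
Unchecked terms (primes): -0-10, -1011, 001-1, 0011-, 1-01-, 101-0, 11-11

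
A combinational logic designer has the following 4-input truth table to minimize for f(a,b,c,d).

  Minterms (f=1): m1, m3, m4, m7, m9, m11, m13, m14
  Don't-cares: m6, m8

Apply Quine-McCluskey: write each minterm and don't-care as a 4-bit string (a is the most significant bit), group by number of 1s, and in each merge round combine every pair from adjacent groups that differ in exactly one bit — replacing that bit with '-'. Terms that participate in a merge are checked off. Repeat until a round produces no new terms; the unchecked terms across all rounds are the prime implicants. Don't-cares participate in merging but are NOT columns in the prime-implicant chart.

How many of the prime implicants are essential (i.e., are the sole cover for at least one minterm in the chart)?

[col 0] 0001*, 0011*, 0100*, 0110*, 0111*, 1000*, 1001*, 1011*, 1101*, 1110*
[col 1] -001*, -011*, -110, 0-11, 00-1*, 01-0, 011-, 1-01, 10-1*, 100-
[col 2] -0-1
Prime implicants: -0-1, -110, 0-11, 01-0, 011-, 1-01, 100-
PI chart (minterm → PIs covering it):
  1 | -0-1  (sole → essential)
  3 | -0-1,0-11
  4 | 01-0  (sole → essential)
  7 | 0-11,011-
  9 | -0-1,1-01,100-
  11 | -0-1  (sole → essential)
  13 | 1-01  (sole → essential)
  14 | -110  (sole → essential)
Essential prime implicants: -0-1, -110, 01-0, 1-01

4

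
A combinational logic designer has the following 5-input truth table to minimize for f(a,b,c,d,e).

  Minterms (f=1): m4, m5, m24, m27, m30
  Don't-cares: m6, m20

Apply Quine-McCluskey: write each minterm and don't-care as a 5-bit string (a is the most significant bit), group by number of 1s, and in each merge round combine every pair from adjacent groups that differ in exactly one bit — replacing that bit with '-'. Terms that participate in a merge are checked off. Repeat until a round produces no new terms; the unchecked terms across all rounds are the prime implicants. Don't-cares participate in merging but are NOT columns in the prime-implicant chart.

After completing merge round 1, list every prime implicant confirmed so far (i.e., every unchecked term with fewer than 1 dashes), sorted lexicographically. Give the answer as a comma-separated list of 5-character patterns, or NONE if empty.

11000, 11011, 11110

size-2^0 implicants → 00100(✓)  00101(✓)  00110(✓)  10100(✓)  11000  11011  11110
size-2^1 implicants → -0100  001-0  0010-
Unchecked terms (primes): -0100, 001-0, 0010-, 11000, 11011, 11110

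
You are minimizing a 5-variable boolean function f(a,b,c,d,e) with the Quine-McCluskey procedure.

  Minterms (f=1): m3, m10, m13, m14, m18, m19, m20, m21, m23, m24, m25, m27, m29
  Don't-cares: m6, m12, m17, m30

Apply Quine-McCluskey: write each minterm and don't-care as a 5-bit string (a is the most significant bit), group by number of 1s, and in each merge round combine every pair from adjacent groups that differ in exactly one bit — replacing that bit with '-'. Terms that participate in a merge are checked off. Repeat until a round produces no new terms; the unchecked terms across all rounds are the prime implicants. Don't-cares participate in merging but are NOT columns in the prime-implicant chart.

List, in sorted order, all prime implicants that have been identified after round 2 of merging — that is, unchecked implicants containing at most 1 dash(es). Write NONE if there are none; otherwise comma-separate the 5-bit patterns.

-0011, -1101, -1110, 0-110, 01-10, 011-0, 0110-, 1001-, 1010-, 1100-

Round 0: 00011✓ 00110✓ 01010✓ 01100✓ 01101✓ 01110✓ 10001✓ 10010✓ 10011✓ 10100✓ 10101✓ 10111✓ 11000✓ 11001✓ 11011✓ 11101✓ 11110✓
Round 1: -0011 -1101 -1110 0-110 01-10 011-0 0110- 1-001✓ 1-011✓ 1-101✓ 10-01✓ 10-11✓ 100-1✓ 1001- 101-1✓ 1010- 11-01✓ 110-1✓ 1100-
Round 2: 1--01 1-0-1 10--1
PIs = {-0011, -1101, -1110, 0-110, 01-10, 011-0, 0110-, 1--01, 1-0-1, 10--1, 1001-, 1010-, 1100-}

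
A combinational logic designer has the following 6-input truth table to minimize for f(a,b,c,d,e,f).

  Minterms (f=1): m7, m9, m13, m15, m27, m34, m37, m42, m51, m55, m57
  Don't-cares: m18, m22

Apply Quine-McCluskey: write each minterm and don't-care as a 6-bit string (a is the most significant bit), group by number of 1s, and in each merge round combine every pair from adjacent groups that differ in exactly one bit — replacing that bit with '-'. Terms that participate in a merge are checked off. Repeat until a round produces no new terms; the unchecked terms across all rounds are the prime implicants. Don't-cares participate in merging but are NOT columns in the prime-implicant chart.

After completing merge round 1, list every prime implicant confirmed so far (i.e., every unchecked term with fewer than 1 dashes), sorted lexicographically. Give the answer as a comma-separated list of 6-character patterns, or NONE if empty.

size-2^0 implicants → 000111(✓)  001001(✓)  001101(✓)  001111(✓)  010010(✓)  010110(✓)  011011  100010(✓)  100101  101010(✓)  110011(✓)  110111(✓)  111001
size-2^1 implicants → 00-111  001-01  0011-1  010-10  10-010  110-11
Unchecked terms (primes): 00-111, 001-01, 0011-1, 010-10, 011011, 10-010, 100101, 110-11, 111001

011011, 100101, 111001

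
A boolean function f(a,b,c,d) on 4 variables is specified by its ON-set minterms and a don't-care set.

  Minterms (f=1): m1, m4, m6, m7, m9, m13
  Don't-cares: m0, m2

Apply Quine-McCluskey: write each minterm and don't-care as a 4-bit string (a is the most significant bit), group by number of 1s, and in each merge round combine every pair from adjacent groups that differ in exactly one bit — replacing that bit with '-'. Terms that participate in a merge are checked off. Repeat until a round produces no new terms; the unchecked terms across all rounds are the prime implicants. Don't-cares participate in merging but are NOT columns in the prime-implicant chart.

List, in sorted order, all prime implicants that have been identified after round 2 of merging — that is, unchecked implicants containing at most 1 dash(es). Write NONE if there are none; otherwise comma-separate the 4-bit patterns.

[col 0] 0000*, 0001*, 0010*, 0100*, 0110*, 0111*, 1001*, 1101*
[col 1] -001, 0-00*, 0-10*, 00-0*, 000-, 01-0*, 011-, 1-01
[col 2] 0--0
Prime implicants: -001, 0--0, 000-, 011-, 1-01

-001, 000-, 011-, 1-01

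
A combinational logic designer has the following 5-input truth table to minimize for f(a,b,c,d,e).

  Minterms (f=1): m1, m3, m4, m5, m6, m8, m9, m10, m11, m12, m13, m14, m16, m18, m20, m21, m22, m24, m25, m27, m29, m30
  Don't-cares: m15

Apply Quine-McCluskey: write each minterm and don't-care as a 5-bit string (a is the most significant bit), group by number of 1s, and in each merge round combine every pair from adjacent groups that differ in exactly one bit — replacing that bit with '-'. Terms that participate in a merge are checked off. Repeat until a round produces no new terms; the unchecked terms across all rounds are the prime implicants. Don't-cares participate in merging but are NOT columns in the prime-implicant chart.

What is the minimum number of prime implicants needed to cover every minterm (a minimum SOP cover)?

Round 0: 00001✓ 00011✓ 00100✓ 00101✓ 00110✓ 01000✓ 01001✓ 01010✓ 01011✓ 01100✓ 01101✓ 01110✓ 01111✓ 10000✓ 10010✓ 10100✓ 10101✓ 10110✓ 11000✓ 11001✓ 11011✓ 11101✓ 11110✓
Round 1: -0100✓ -0101✓ -0110✓ -1000✓ -1001✓ -1011✓ -1101✓ -1110✓ 0-001✓ 0-011✓ 0-100✓ 0-101✓ 0-110✓ 00-01✓ 000-1✓ 001-0✓ 0010-✓ 01-00✓ 01-01✓ 01-10✓ 01-11✓ 010-0✓ 010-1✓ 0100-✓ 0101-✓ 011-0✓ 011-1✓ 0110-✓ 0111-✓ 1-000 1-101✓ 1-110✓ 10-00✓ 10-10✓ 100-0✓ 101-0✓ 1010-✓ 11-01✓ 110-1✓ 1100-✓
Round 2: --101 --110 -01-0 -010- -1-01 -10-1 -100- 0--01 0-0-1 0-1-0 0-10- 01--0✓ 01--1✓ 01-0-✓ 01-1-✓ 010--✓ 011--✓ 10--0
Round 3: 01---
PIs = {--101, --110, -01-0, -010-, -1-01, -10-1, -100-, 0--01, 0-0-1, 0-1-0, 0-10-, 01---, 1-000, 10--0}
Coverage chart:
  m1: 0--01,0-0-1
  m3: 0-0-1 ←essential
  m4: -01-0,-010-,0-1-0,0-10-
  m5: --101,-010-,0--01,0-10-
  m6: --110,-01-0,0-1-0
  m8: -100-,01---
  m9: -1-01,-10-1,-100-,0--01,0-0-1,01---
  m10: 01--- ←essential
  m11: -10-1,0-0-1,01---
  m12: 0-1-0,0-10-,01---
  m13: --101,-1-01,0--01,0-10-,01---
  m14: --110,0-1-0,01---
  m16: 1-000,10--0
  m18: 10--0 ←essential
  m20: -01-0,-010-,10--0
  m21: --101,-010-
  m22: --110,-01-0,10--0
  m24: -100-,1-000
  m25: -1-01,-10-1,-100-
  m27: -10-1 ←essential
  m29: --101,-1-01
  m30: --110 ←essential
Essential: --110, -10-1, 0-0-1, 01---, 10--0
Petrick residual → --101, -01-0, -100-
Min cover (8 terms): cd'e + cde' + b'ce' + bc'e + bc'd' + a'c'e + a'b + ab'e'

8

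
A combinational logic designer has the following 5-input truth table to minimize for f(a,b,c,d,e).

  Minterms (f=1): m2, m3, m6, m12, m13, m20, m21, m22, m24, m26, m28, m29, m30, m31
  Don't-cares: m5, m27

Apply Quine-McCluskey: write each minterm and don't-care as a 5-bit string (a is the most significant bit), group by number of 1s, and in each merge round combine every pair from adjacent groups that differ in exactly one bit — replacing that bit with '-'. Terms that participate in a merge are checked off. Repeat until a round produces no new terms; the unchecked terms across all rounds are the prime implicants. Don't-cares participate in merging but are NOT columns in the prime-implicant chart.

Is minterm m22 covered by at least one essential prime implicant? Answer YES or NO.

NO

Round 0: 00010✓ 00011✓ 00101✓ 00110✓ 01100✓ 01101✓ 10100✓ 10101✓ 10110✓ 11000✓ 11010✓ 11011✓ 11100✓ 11101✓ 11110✓ 11111✓
Round 1: -0101✓ -0110 -1100✓ -1101✓ 0-101✓ 00-10 0001- 0110-✓ 1-100✓ 1-101✓ 1-110✓ 101-0✓ 1010-✓ 11-00✓ 11-10✓ 11-11✓ 110-0✓ 1101-✓ 111-0✓ 111-1✓ 1110-✓ 1111-✓
Round 2: --101 -110- 1-1-0 1-10- 11--0 11-1- 111--
PIs = {--101, -0110, -110-, 00-10, 0001-, 1-1-0, 1-10-, 11--0, 11-1-, 111--}
Coverage chart:
  m2: 00-10,0001-
  m3: 0001- ←essential
  m6: -0110,00-10
  m12: -110- ←essential
  m13: --101,-110-
  m20: 1-1-0,1-10-
  m21: --101,1-10-
  m22: -0110,1-1-0
  m24: 11--0 ←essential
  m26: 11--0,11-1-
  m28: -110-,1-1-0,1-10-,11--0,111--
  m29: --101,-110-,1-10-,111--
  m30: 1-1-0,11--0,11-1-,111--
  m31: 11-1-,111--
Essential: -110-, 0001-, 11--0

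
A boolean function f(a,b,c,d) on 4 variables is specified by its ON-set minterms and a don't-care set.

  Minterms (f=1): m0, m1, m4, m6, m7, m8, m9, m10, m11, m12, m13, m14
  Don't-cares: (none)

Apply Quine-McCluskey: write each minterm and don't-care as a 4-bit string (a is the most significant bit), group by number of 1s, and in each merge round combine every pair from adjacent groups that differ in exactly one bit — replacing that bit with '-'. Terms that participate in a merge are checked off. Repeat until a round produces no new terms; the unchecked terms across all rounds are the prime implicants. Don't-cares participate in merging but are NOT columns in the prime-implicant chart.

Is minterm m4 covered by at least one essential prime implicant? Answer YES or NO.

NO

size-2^0 implicants → 0000(✓)  0001(✓)  0100(✓)  0110(✓)  0111(✓)  1000(✓)  1001(✓)  1010(✓)  1011(✓)  1100(✓)  1101(✓)  1110(✓)
size-2^1 implicants → -000(✓)  -001(✓)  -100(✓)  -110(✓)  0-00(✓)  000-(✓)  01-0(✓)  011-  1-00(✓)  1-01(✓)  1-10(✓)  10-0(✓)  10-1(✓)  100-(✓)  101-(✓)  11-0(✓)  110-(✓)
size-2^2 implicants → --00  -00-  -1-0  1--0  1-0-  10--
Unchecked terms (primes): --00, -00-, -1-0, 011-, 1--0, 1-0-, 10--
Minterm coverage:
  m0 ⊆ --00,-00-
  m1 ⊆ -00- [E]
  m4 ⊆ --00,-1-0
  m6 ⊆ -1-0,011-
  m7 ⊆ 011- [E]
  m8 ⊆ --00,-00-,1--0,1-0-,10--
  m9 ⊆ -00-,1-0-,10--
  m10 ⊆ 1--0,10--
  m11 ⊆ 10-- [E]
  m12 ⊆ --00,-1-0,1--0,1-0-
  m13 ⊆ 1-0- [E]
  m14 ⊆ -1-0,1--0
E = {-00-, 011-, 1-0-, 10--}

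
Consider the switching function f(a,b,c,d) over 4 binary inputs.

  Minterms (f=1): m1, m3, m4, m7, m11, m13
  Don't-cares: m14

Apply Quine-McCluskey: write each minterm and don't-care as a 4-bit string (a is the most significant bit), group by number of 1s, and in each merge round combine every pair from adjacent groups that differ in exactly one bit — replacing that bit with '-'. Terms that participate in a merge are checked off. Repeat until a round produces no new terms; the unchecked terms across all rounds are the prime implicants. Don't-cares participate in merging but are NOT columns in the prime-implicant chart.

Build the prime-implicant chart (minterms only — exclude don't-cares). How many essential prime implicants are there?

5

size-2^0 implicants → 0001(✓)  0011(✓)  0100  0111(✓)  1011(✓)  1101  1110
size-2^1 implicants → -011  0-11  00-1
Unchecked terms (primes): -011, 0-11, 00-1, 0100, 1101, 1110
Minterm coverage:
  m1 ⊆ 00-1 [E]
  m3 ⊆ -011,0-11,00-1
  m4 ⊆ 0100 [E]
  m7 ⊆ 0-11 [E]
  m11 ⊆ -011 [E]
  m13 ⊆ 1101 [E]
E = {-011, 0-11, 00-1, 0100, 1101}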